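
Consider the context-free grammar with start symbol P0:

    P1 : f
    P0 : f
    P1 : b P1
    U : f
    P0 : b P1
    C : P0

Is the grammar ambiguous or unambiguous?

(U, C are unreachable from P0, so their rules don't affect L(P0).) Restricted to the reachable nonterminals, every rule has the form A → t or A → t B, and no two rules for the same A share a first terminal. The grammar encodes a DFA — one run per string.

Unambiguous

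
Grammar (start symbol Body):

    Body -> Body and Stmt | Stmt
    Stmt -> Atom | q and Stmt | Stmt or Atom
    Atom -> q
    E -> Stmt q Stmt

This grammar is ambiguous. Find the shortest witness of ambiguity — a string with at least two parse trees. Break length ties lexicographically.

length 1: no string has ≥2 trees
length 3: q and q has 2 parse trees

Two derivations of q and q:
  Body ⇒ Body and Stmt ⇒ Stmt and Stmt ⇒ Atom and Stmt ⇒ q and Stmt ⇒ q and Atom ⇒ q and q
  Body ⇒ Stmt ⇒ q and Stmt ⇒ q and Atom ⇒ q and q

q and q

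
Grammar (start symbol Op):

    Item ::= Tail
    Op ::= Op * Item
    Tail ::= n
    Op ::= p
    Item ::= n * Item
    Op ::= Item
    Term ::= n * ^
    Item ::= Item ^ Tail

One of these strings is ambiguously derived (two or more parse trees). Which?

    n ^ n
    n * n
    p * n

n ^ n: 1 tree
n * n: 2 trees
p * n: 1 tree

n * n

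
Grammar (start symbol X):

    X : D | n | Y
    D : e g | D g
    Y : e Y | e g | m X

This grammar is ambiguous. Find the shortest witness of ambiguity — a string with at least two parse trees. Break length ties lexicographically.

length 1: no string has ≥2 trees
length 2: e g has 2 parse trees

Two derivations of e g:
  X ⇒ D ⇒ e g
  X ⇒ Y ⇒ e g

e g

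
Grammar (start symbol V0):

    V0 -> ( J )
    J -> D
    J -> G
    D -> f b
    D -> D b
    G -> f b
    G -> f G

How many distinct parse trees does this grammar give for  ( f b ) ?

Parse trees for ( f b ):
  [V0 ( [J [D f b]] )]
  [V0 ( [J [G f b]] )]

2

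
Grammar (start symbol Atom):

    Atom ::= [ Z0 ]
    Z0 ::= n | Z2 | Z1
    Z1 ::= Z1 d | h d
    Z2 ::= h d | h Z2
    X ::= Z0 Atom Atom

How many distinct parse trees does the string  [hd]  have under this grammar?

Parse trees for [hd]:
  [Atom [ [Z0 [Z2 h d]] ]]
  [Atom [ [Z0 [Z1 h d]] ]]

2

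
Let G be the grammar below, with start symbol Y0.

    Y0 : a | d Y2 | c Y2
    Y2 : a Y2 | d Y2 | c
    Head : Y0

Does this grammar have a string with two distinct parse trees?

(Head is unreachable from Y0, so its rules don't affect L(Y0).) Each reachable nonterminal has at most one production per leading terminal, and all productions are right-linear; the derivation is determined token-by-token.

Unambiguous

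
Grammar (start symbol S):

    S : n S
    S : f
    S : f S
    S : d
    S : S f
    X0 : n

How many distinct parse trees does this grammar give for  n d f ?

Parse trees for n d f:
  [S n [S [S d] f]]
  [S [S n [S d]] f]

2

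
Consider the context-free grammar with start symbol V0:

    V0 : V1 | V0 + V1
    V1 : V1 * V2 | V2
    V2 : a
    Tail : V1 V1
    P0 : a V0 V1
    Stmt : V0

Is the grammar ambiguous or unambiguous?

Only V0, V1, V2 are reachable from V0; ignoring the rest: This is a standard precedence ladder (V0 over V1 over V2), with each level left-recursive on its own operator ('+' at V0, '*' at V1). That structure is LR(1), hence unambiguous.

Unambiguous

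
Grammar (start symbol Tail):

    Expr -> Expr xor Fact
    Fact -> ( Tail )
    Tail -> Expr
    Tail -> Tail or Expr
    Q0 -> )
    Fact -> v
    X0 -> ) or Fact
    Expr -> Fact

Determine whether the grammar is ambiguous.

Unambiguous

Only Tail, Expr, Fact are reachable from Tail; ignoring the rest: Tail → Tail or Expr | Expr  ;  Expr → Expr xor Fact | Fact  — a left-associative chain with Fact at the bottom. Each string factors uniquely by precedence.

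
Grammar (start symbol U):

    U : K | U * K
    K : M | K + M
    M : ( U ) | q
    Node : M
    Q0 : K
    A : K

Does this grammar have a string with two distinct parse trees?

Only U, K, M are reachable from U; ignoring the rest: This is a standard precedence ladder (U over K over M), with each level left-recursive on its own operator ('*' at U, '+' at K). That structure is LR(1), hence unambiguous.

Unambiguous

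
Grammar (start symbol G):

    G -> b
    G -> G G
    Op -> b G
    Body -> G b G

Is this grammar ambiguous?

Witness: b b b

Derivation 1: G ⇒ G G ⇒ b G ⇒ b G G ⇒ b b G ⇒ b b b
Derivation 2: G ⇒ G G ⇒ G G G ⇒ b G G ⇒ b b G ⇒ b b b

Two distinct leftmost derivations for the same string.

Ambiguous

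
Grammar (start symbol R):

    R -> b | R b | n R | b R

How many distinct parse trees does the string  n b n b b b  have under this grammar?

16

Parse trees for n b n b b b (showing first 6 of 16):
  [R [R [R n [R b [R n [R b]]]] b] b]
  [R [R n [R [R b [R n [R b]]] b]] b]
  [R [R n [R b [R [R n [R b]] b]]] b]
  [R [R n [R b [R n [R [R b] b]]]] b]
  [R [R n [R b [R n [R b [R b]]]]] b]
  [R n [R [R [R b [R n [R b]]] b] b]]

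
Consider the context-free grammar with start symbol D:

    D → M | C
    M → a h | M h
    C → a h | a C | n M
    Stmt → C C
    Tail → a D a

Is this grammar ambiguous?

Ambiguous

Witness: a h

Derivation 1: D ⇒ M ⇒ a h
Derivation 2: D ⇒ C ⇒ a h

Two distinct leftmost derivations for the same string.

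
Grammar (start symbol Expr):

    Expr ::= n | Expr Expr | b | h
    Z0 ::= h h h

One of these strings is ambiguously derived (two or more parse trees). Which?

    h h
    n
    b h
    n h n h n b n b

n h n h n b n b

h h: 1 tree
n: 1 tree
b h: 1 tree
n h n h n b n b: 429 trees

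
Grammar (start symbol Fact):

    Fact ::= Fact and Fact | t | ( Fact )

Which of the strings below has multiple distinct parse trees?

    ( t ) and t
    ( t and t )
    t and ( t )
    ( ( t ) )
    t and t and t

( t ) and t: 1 tree
( t and t ): 1 tree
t and ( t ): 1 tree
( ( t ) ): 1 tree
t and t and t: 2 trees

t and t and t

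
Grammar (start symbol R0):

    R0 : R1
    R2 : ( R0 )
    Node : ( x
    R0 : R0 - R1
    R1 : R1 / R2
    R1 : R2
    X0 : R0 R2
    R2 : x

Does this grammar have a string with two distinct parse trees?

(X0, Node are unreachable from R0, so their rules don't affect L(R0).) The grammar is stratified — R0 handles '-' (left-recursive), R1 handles '/', R2 atoms. Each operator has a fixed associativity and precedence level, so every string has one parse.

Unambiguous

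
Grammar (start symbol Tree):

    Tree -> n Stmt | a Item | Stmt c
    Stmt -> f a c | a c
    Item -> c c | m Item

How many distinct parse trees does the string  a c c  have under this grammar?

Parse trees for a c c:
  [Tree a [Item c c]]
  [Tree [Stmt a c] c]

2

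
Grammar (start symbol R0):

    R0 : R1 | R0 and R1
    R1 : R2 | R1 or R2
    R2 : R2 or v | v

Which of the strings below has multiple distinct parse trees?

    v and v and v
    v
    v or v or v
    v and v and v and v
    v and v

v and v and v: 1 tree
v: 1 tree
v or v or v: 4 trees
v and v and v and v: 1 tree
v and v: 1 tree

v or v or v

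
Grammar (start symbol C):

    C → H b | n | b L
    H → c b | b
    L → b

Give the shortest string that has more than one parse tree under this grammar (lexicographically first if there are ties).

b b

length 1: no string has ≥2 trees
length 2: b b has 2 parse trees

Two derivations of b b:
  C ⇒ H b ⇒ b b
  C ⇒ b L ⇒ b b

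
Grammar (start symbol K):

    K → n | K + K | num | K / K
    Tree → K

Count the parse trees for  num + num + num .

Parse trees for num + num + num:
  [K [K num] + [K [K num] + [K num]]]
  [K [K [K num] + [K num]] + [K num]]

2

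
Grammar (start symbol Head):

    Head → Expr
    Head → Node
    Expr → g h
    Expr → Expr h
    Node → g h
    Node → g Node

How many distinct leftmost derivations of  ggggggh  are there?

1

Parse trees for ggggggh:
  [Head [Node g [Node g [Node g [Node g [Node g [Node g h]]]]]]]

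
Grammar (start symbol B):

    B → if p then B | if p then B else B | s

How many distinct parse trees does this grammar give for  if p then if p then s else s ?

Parse trees for if p then if p then s else s:
  [B if p then [B if p then [B s] else [B s]]]
  [B if p then [B if p then [B s]] else [B s]]

2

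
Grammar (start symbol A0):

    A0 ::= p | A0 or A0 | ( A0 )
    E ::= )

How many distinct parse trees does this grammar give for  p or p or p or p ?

Parse trees for p or p or p or p:
  [A0 [A0 p] or [A0 [A0 p] or [A0 [A0 p] or [A0 p]]]]
  [A0 [A0 p] or [A0 [A0 [A0 p] or [A0 p]] or [A0 p]]]
  [A0 [A0 [A0 p] or [A0 p]] or [A0 [A0 p] or [A0 p]]]
  [A0 [A0 [A0 p] or [A0 [A0 p] or [A0 p]]] or [A0 p]]
  [A0 [A0 [A0 [A0 p] or [A0 p]] or [A0 p]] or [A0 p]]

5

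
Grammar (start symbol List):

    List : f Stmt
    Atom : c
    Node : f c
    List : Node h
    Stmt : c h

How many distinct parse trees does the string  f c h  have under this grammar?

Parse trees for f c h:
  [List f [Stmt c h]]
  [List [Node f c] h]

2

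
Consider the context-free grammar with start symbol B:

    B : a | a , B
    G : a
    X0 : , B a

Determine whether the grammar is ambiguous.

Only B is reachable from B; ignoring the rest: The reachable grammar is A → atom sep A | atom. Each atom is followed by either the separator (recurse) or end-of-string (stop) — no choice point.

Unambiguous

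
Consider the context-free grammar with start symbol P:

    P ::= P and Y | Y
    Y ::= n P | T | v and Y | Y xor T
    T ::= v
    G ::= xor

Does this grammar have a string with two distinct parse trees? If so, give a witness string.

Witness: v and v

Derivation 1: P ⇒ P and Y ⇒ Y and Y ⇒ T and Y ⇒ v and Y ⇒ v and T ⇒ v and v
Derivation 2: P ⇒ Y ⇒ v and Y ⇒ v and T ⇒ v and v

Two distinct leftmost derivations for the same string.

Ambiguous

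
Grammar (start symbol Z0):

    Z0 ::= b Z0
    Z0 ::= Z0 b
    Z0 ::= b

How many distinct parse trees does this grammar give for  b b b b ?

8

Parse trees for b b b b:
  [Z0 b [Z0 b [Z0 b [Z0 b]]]]
  [Z0 b [Z0 b [Z0 [Z0 b] b]]]
  [Z0 b [Z0 [Z0 b [Z0 b]] b]]
  [Z0 b [Z0 [Z0 [Z0 b] b] b]]
  [Z0 [Z0 b [Z0 b [Z0 b]]] b]
  [Z0 [Z0 b [Z0 [Z0 b] b]] b]
  [Z0 [Z0 [Z0 b [Z0 b]] b] b]
  [Z0 [Z0 [Z0 [Z0 b] b] b] b]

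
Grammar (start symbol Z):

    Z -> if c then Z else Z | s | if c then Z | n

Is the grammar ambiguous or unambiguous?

Ambiguous

Witness: if c then if c then n else n

Derivation 1: Z ⇒ if c then Z else Z ⇒ if c then if c then Z else Z ⇒ if c then if c then n else Z ⇒ if c then if c then n else n
Derivation 2: Z ⇒ if c then Z ⇒ if c then if c then Z else Z ⇒ if c then if c then n else Z ⇒ if c then if c then n else n

Two distinct leftmost derivations for the same string.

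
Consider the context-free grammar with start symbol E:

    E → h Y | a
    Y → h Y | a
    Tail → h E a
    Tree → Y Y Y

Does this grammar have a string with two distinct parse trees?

Unambiguous

(Tail, Tree are unreachable from E, so their rules don't affect L(E).) Each reachable nonterminal has at most one production per leading terminal, and all productions are right-linear; the derivation is determined token-by-token.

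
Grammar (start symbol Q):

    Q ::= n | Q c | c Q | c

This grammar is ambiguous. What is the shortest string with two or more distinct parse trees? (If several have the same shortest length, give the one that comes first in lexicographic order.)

length 1: no string has ≥2 trees
length 2: c c has 2 parse trees

Two derivations of c c:
  Q ⇒ Q c ⇒ c c
  Q ⇒ c Q ⇒ c c

c c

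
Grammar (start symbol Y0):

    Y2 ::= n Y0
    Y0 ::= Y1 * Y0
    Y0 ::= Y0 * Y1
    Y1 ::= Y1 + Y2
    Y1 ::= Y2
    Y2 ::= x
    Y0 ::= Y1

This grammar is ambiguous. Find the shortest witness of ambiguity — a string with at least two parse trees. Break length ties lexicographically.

x * x

length 1: no string has ≥2 trees
length 2: no string has ≥2 trees
length 3: x * x has 2 parse trees

Two derivations of x * x:
  Y0 ⇒ Y1 * Y0 ⇒ Y2 * Y0 ⇒ x * Y0 ⇒ x * Y1 ⇒ x * Y2 ⇒ x * x
  Y0 ⇒ Y0 * Y1 ⇒ Y1 * Y1 ⇒ Y2 * Y1 ⇒ x * Y1 ⇒ x * Y2 ⇒ x * x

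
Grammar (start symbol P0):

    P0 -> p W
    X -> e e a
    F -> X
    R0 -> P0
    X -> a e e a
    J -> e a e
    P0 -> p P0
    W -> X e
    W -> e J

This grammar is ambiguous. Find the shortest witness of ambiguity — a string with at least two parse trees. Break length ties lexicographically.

length 5: p e e a e has 2 parse trees

Two derivations of p e e a e:
  P0 ⇒ p W ⇒ p X e ⇒ p e e a e
  P0 ⇒ p W ⇒ p e J ⇒ p e e a e

p e e a e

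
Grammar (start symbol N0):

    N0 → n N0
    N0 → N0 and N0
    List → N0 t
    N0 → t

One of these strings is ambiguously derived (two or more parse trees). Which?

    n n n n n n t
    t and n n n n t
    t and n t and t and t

n n n n n n t: 1 tree
t and n n n n t: 1 tree
t and n t and t and t: 9 trees

t and n t and t and t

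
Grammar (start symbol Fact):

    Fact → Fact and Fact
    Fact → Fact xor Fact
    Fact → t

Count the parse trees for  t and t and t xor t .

5

Parse trees for t and t and t xor t:
  [Fact [Fact t] and [Fact [Fact t] and [Fact [Fact t] xor [Fact t]]]]
  [Fact [Fact t] and [Fact [Fact [Fact t] and [Fact t]] xor [Fact t]]]
  [Fact [Fact [Fact t] and [Fact t]] and [Fact [Fact t] xor [Fact t]]]
  [Fact [Fact [Fact t] and [Fact [Fact t] and [Fact t]]] xor [Fact t]]
  [Fact [Fact [Fact [Fact t] and [Fact t]] and [Fact t]] xor [Fact t]]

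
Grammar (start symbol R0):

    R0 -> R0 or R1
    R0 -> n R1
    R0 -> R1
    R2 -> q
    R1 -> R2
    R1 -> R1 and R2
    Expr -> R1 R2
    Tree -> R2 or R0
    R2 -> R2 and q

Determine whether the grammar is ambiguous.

Ambiguous

Witness: q and q

Derivation 1: R0 ⇒ R1 ⇒ R2 ⇒ R2 and q ⇒ q and q
Derivation 2: R0 ⇒ R1 ⇒ R1 and R2 ⇒ R2 and R2 ⇒ q and R2 ⇒ q and q

Two distinct leftmost derivations for the same string.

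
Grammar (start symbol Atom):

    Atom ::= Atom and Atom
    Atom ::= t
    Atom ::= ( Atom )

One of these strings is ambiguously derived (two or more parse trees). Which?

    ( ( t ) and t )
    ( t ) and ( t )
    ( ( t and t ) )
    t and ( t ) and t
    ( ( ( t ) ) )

( ( t ) and t ): 1 tree
( t ) and ( t ): 1 tree
( ( t and t ) ): 1 tree
t and ( t ) and t: 2 trees
( ( ( t ) ) ): 1 tree

t and ( t ) and t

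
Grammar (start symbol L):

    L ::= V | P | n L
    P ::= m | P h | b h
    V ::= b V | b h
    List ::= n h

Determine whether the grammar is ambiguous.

Witness: b h

Derivation 1: L ⇒ V ⇒ b h
Derivation 2: L ⇒ P ⇒ b h

Two distinct leftmost derivations for the same string.

Ambiguous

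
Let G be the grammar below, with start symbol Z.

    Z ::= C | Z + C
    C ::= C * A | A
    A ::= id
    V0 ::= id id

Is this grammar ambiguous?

Only Z, C, A are reachable from Z; ignoring the rest: Z → Z + C | C  ;  C → C * A | A  — a left-associative chain with A at the bottom. Each string factors uniquely by precedence.

Unambiguous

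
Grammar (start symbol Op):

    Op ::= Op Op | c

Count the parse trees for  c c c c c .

14

Parse trees for c c c c c (showing first 6 of 14):
  [Op [Op c] [Op [Op c] [Op [Op c] [Op [Op c] [Op c]]]]]
  [Op [Op c] [Op [Op c] [Op [Op [Op c] [Op c]] [Op c]]]]
  [Op [Op c] [Op [Op [Op c] [Op c]] [Op [Op c] [Op c]]]]
  [Op [Op c] [Op [Op [Op c] [Op [Op c] [Op c]]] [Op c]]]
  [Op [Op c] [Op [Op [Op [Op c] [Op c]] [Op c]] [Op c]]]
  [Op [Op [Op c] [Op c]] [Op [Op c] [Op [Op c] [Op c]]]]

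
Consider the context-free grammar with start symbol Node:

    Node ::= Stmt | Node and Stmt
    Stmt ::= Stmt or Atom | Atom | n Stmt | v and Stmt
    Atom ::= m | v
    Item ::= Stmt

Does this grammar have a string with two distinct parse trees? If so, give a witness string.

Witness: v and m

Derivation 1: Node ⇒ Stmt ⇒ v and Stmt ⇒ v and Atom ⇒ v and m
Derivation 2: Node ⇒ Node and Stmt ⇒ Stmt and Stmt ⇒ Atom and Stmt ⇒ v and Stmt ⇒ v and Atom ⇒ v and m

Two distinct leftmost derivations for the same string.

Ambiguous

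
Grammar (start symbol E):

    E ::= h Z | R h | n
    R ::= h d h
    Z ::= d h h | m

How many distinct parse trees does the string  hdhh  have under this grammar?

Parse trees for hdhh:
  [E h [Z d h h]]
  [E [R h d h] h]

2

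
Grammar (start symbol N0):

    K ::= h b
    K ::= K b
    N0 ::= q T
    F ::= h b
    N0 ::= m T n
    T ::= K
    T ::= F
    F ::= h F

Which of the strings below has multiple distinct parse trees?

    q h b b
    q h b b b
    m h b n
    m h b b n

q h b b: 1 tree
q h b b b: 1 tree
m h b n: 2 trees
m h b b n: 1 tree

m h b n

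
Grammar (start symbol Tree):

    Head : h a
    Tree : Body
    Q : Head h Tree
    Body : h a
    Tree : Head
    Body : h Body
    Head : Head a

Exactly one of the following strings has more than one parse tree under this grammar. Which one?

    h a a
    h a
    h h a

h a

h a a: 1 tree
h a: 2 trees
h h a: 1 tree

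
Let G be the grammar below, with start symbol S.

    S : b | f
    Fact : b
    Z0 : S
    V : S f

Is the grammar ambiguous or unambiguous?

Only S is reachable from S; ignoring the rest: Restricted to the reachable nonterminals, every rule has the form A → t or A → t B, and no two rules for the same A share a first terminal. The grammar encodes a DFA — one run per string.

Unambiguous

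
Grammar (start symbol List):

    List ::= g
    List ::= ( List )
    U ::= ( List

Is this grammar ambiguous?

Unambiguous

(U is unreachable from List, so its rules don't affect L(List).) Each string is a nest of matched brackets around a single atom. An opening bracket forces the recursive rule; an atom forces the base rule.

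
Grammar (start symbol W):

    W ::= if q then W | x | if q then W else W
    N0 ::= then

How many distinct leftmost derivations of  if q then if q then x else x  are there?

2

Parse trees for if q then if q then x else x:
  [W if q then [W if q then [W x] else [W x]]]
  [W if q then [W if q then [W x]] else [W x]]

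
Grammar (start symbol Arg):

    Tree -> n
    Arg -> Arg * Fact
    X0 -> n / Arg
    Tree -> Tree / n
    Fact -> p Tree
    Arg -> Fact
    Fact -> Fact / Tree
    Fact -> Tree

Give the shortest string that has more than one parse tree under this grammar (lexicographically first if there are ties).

length 1: no string has ≥2 trees
length 2: no string has ≥2 trees
length 3: n / n has 2 parse trees

Two derivations of n / n:
  Arg ⇒ Fact ⇒ Fact / Tree ⇒ Tree / Tree ⇒ n / Tree ⇒ n / n
  Arg ⇒ Fact ⇒ Tree ⇒ Tree / n ⇒ n / n

n / n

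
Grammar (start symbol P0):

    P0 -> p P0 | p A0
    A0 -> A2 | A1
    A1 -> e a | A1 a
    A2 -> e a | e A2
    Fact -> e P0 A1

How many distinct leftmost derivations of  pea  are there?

Parse trees for pea:
  [P0 p [A0 [A2 e a]]]
  [P0 p [A0 [A1 e a]]]

2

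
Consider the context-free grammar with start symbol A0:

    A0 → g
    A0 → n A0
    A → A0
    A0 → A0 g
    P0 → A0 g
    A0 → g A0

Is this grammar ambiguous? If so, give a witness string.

Witness: g g

Derivation 1: A0 ⇒ A0 g ⇒ g g
Derivation 2: A0 ⇒ g A0 ⇒ g g

Two distinct leftmost derivations for the same string.

Ambiguous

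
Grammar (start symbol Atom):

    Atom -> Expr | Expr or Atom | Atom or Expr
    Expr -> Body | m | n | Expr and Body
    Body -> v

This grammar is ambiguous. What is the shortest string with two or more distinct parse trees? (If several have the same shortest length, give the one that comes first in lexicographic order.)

m or m

length 1: no string has ≥2 trees
length 3: m or m has 2 parse trees

Two derivations of m or m:
  Atom ⇒ Expr or Atom ⇒ m or Atom ⇒ m or Expr ⇒ m or m
  Atom ⇒ Atom or Expr ⇒ Expr or Expr ⇒ m or Expr ⇒ m or m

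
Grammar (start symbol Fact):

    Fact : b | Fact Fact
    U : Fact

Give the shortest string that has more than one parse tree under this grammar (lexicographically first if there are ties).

b b b

length 1: no string has ≥2 trees
length 2: no string has ≥2 trees
length 3: b b b has 2 parse trees

Two derivations of b b b:
  Fact ⇒ Fact Fact ⇒ b Fact ⇒ b Fact Fact ⇒ b b Fact ⇒ b b b
  Fact ⇒ Fact Fact ⇒ Fact Fact Fact ⇒ b Fact Fact ⇒ b b Fact ⇒ b b b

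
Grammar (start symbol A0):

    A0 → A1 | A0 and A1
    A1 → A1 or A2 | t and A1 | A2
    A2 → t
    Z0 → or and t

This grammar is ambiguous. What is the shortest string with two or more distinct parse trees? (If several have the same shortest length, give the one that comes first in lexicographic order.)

t and t

length 1: no string has ≥2 trees
length 3: t and t has 2 parse trees

Two derivations of t and t:
  A0 ⇒ A1 ⇒ t and A1 ⇒ t and A2 ⇒ t and t
  A0 ⇒ A0 and A1 ⇒ A1 and A1 ⇒ A2 and A1 ⇒ t and A1 ⇒ t and A2 ⇒ t and t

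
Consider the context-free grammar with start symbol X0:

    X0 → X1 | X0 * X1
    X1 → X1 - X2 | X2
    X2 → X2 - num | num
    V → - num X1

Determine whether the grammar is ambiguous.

Witness: num - num

Derivation 1: X0 ⇒ X1 ⇒ X1 - X2 ⇒ X2 - X2 ⇒ num - X2 ⇒ num - num
Derivation 2: X0 ⇒ X1 ⇒ X2 ⇒ X2 - num ⇒ num - num

Two distinct leftmost derivations for the same string.

Ambiguous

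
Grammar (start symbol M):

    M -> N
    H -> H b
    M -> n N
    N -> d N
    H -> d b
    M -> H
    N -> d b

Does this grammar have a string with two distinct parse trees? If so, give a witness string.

Witness: d b

Derivation 1: M ⇒ N ⇒ d b
Derivation 2: M ⇒ H ⇒ d b

Two distinct leftmost derivations for the same string.

Ambiguous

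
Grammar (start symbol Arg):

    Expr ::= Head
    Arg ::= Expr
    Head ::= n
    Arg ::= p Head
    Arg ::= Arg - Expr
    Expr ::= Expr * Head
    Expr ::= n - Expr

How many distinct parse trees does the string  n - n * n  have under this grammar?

Parse trees for n - n * n:
  [Arg [Expr [Expr n - [Expr [Head n]]] * [Head n]]]
  [Arg [Expr n - [Expr [Expr [Head n]] * [Head n]]]]
  [Arg [Arg [Expr [Head n]]] - [Expr [Expr [Head n]] * [Head n]]]

3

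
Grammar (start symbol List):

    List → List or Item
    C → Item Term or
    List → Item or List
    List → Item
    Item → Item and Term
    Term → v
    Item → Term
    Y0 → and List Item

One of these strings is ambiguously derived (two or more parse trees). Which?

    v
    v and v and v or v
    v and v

v and v and v or v

v: 1 tree
v and v and v or v: 2 trees
v and v: 1 tree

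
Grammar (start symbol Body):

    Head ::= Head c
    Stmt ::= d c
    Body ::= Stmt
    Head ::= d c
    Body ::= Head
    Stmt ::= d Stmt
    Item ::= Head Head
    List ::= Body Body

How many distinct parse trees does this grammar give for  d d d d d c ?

Parse trees for d d d d d c:
  [Body [Stmt d [Stmt d [Stmt d [Stmt d [Stmt d c]]]]]]

1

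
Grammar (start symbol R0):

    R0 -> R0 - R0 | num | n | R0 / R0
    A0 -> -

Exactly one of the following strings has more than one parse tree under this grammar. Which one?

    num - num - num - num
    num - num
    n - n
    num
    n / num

num - num - num - num

num - num - num - num: 5 trees
num - num: 1 tree
n - n: 1 tree
num: 1 tree
n / num: 1 tree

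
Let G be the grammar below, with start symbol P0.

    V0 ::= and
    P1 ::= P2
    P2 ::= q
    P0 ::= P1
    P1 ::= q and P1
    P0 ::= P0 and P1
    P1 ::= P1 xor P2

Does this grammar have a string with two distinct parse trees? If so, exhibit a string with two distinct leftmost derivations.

Ambiguous

Witness: q and q

Derivation 1: P0 ⇒ P1 ⇒ q and P1 ⇒ q and P2 ⇒ q and q
Derivation 2: P0 ⇒ P0 and P1 ⇒ P1 and P1 ⇒ P2 and P1 ⇒ q and P1 ⇒ q and P2 ⇒ q and q

Two distinct leftmost derivations for the same string.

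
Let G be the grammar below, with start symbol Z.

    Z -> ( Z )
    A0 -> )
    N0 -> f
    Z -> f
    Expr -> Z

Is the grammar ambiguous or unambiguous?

Only Z is reachable from Z; ignoring the rest: Each string is a nest of matched brackets around a single atom. An opening bracket forces the recursive rule; an atom forces the base rule.

Unambiguous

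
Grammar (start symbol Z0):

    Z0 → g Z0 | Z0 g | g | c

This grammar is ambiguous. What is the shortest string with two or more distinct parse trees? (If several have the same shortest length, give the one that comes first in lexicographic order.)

length 1: no string has ≥2 trees
length 2: g g has 2 parse trees

Two derivations of g g:
  Z0 ⇒ g Z0 ⇒ g g
  Z0 ⇒ Z0 g ⇒ g g

g g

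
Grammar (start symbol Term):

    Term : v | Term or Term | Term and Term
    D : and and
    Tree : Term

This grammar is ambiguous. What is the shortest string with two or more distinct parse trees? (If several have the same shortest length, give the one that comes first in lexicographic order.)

v and v and v

length 1: no string has ≥2 trees
length 3: no string has ≥2 trees
length 5: v and v and v has 2 parse trees

Two derivations of v and v and v:
  Term ⇒ Term and Term ⇒ v and Term ⇒ v and Term and Term ⇒ v and v and Term ⇒ v and v and v
  Term ⇒ Term and Term ⇒ Term and Term and Term ⇒ v and Term and Term ⇒ v and v and Term ⇒ v and v and v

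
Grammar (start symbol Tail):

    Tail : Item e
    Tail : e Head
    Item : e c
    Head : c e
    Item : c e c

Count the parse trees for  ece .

2

Parse trees for ece:
  [Tail [Item e c] e]
  [Tail e [Head c e]]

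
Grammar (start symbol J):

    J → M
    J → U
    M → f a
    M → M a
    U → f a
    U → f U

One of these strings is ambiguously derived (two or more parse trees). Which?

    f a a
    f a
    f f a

f a a: 1 tree
f a: 2 trees
f f a: 1 tree

f a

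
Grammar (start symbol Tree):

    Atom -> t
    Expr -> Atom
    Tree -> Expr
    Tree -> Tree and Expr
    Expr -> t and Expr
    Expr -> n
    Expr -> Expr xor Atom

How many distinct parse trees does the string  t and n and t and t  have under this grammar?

Parse trees for t and n and t and t:
  [Tree [Tree [Expr t and [Expr n]]] and [Expr t and [Expr [Atom t]]]]
  [Tree [Tree [Tree [Expr [Atom t]]] and [Expr n]] and [Expr t and [Expr [Atom t]]]]
  [Tree [Tree [Tree [Expr t and [Expr n]]] and [Expr [Atom t]]] and [Expr [Atom t]]]
  [Tree [Tree [Tree [Tree [Expr [Atom t]]] and [Expr n]] and [Expr [Atom t]]] and [Expr [Atom t]]]

4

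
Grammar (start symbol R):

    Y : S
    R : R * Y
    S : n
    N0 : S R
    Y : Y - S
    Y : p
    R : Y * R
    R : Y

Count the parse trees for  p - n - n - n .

1

Parse trees for p - n - n - n:
  [R [Y [Y [Y [Y p] - [S n]] - [S n]] - [S n]]]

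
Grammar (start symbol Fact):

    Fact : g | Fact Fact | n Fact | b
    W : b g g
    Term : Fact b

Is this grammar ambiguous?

Ambiguous

Witness: b b b

Derivation 1: Fact ⇒ Fact Fact ⇒ Fact Fact Fact ⇒ b Fact Fact ⇒ b b Fact ⇒ b b b
Derivation 2: Fact ⇒ Fact Fact ⇒ b Fact ⇒ b Fact Fact ⇒ b b Fact ⇒ b b b

Two distinct leftmost derivations for the same string.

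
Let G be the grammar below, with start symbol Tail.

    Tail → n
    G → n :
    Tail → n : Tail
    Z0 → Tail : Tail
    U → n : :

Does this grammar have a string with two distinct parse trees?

Only Tail is reachable from Tail; ignoring the rest: The reachable grammar is A → atom sep A | atom. Each atom is followed by either the separator (recurse) or end-of-string (stop) — no choice point.

Unambiguous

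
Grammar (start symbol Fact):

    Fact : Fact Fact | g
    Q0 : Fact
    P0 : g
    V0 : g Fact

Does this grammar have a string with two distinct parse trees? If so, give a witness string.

Ambiguous

Witness: g g g

Derivation 1: Fact ⇒ Fact Fact ⇒ Fact Fact Fact ⇒ g Fact Fact ⇒ g g Fact ⇒ g g g
Derivation 2: Fact ⇒ Fact Fact ⇒ g Fact ⇒ g Fact Fact ⇒ g g Fact ⇒ g g g

Two distinct leftmost derivations for the same string.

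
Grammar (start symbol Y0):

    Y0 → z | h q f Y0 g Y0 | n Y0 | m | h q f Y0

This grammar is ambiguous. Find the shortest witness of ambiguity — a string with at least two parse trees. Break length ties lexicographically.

h q f h q f m g m

length 1: no string has ≥2 trees
length 2: no string has ≥2 trees
length 3: no string has ≥2 trees
length 4: no string has ≥2 trees
length 5: no string has ≥2 trees
length 6: no string has ≥2 trees
length 7: no string has ≥2 trees
length 8: no string has ≥2 trees
length 9: h q f h q f m g m has 2 parse trees

Two derivations of h q f h q f m g m:
  Y0 ⇒ h q f Y0 g Y0 ⇒ h q f h q f Y0 g Y0 ⇒ h q f h q f m g Y0 ⇒ h q f h q f m g m
  Y0 ⇒ h q f Y0 ⇒ h q f h q f Y0 g Y0 ⇒ h q f h q f m g Y0 ⇒ h q f h q f m g m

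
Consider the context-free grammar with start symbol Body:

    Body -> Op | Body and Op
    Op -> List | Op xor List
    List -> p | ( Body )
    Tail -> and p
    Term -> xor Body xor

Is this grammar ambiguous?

Only Body, Op, List are reachable from Body; ignoring the rest: Body → Body and Op | Op  ;  Op → Op xor List | List  — a left-associative chain with List at the bottom. Each string factors uniquely by precedence.

Unambiguous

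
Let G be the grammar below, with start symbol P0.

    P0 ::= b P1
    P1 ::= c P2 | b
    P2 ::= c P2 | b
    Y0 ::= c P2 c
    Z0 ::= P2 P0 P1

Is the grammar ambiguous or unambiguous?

Unambiguous

Only P0, P1, P2 are reachable from P0; ignoring the rest: The reachable rules are right-linear with at most one rule per (nonterminal, next-terminal) pair. Each input token forces the next rule, so parsing is deterministic.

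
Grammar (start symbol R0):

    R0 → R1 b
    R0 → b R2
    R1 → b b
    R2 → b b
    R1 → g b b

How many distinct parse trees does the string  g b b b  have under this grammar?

1

Parse trees for g b b b:
  [R0 [R1 g b b] b]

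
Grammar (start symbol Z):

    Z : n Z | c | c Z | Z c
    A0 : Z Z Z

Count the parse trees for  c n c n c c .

Parse trees for c n c n c c:
  [Z c [Z n [Z c [Z n [Z c [Z c]]]]]]
  [Z c [Z n [Z c [Z n [Z [Z c] c]]]]]
  [Z c [Z n [Z c [Z [Z n [Z c]] c]]]]
  [Z c [Z n [Z [Z c [Z n [Z c]]] c]]]
  [Z c [Z [Z n [Z c [Z n [Z c]]]] c]]
  [Z [Z c [Z n [Z c [Z n [Z c]]]]] c]

6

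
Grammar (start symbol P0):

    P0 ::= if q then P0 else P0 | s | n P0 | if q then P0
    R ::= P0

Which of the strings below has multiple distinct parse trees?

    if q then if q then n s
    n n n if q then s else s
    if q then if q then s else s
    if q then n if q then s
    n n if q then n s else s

if q then if q then s else s

if q then if q then n s: 1 tree
n n n if q then s else s: 1 tree
if q then if q then s else s: 2 trees
if q then n if q then s: 1 tree
n n if q then n s else s: 1 tree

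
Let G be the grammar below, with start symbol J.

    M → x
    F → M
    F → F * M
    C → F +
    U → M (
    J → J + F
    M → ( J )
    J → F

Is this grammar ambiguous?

Unambiguous

(C, U are unreachable from J, so their rules don't affect L(J).) J → J + F | F  ;  F → F * M | M  — a left-associative chain with M at the bottom. Each string factors uniquely by precedence.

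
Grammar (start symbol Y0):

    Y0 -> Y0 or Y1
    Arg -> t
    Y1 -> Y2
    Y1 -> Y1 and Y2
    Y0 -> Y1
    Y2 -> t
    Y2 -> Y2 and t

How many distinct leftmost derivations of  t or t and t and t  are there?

Parse trees for t or t and t and t:
  [Y0 [Y0 [Y1 [Y2 t]]] or [Y1 [Y2 [Y2 [Y2 t] and t] and t]]]
  [Y0 [Y0 [Y1 [Y2 t]]] or [Y1 [Y1 [Y2 t]] and [Y2 [Y2 t] and t]]]
  [Y0 [Y0 [Y1 [Y2 t]]] or [Y1 [Y1 [Y2 [Y2 t] and t]] and [Y2 t]]]
  [Y0 [Y0 [Y1 [Y2 t]]] or [Y1 [Y1 [Y1 [Y2 t]] and [Y2 t]] and [Y2 t]]]

4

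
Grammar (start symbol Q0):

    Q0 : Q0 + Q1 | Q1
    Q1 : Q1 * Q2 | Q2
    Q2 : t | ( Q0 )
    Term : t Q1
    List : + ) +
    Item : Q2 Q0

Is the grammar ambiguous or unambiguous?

(Term, List, Item are unreachable from Q0, so their rules don't affect L(Q0).) Q0 → Q0 + Q1 | Q1  ;  Q1 → Q1 * Q2 | Q2  — a left-associative chain with Q2 at the bottom. Each string factors uniquely by precedence.

Unambiguous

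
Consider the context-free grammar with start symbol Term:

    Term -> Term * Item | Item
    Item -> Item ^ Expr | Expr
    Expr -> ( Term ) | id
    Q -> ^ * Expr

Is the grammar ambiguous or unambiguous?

Unambiguous

(Q is unreachable from Term, so its rules don't affect L(Term).) Term → Term * Item | Item  ;  Item → Item ^ Expr | Expr  — a left-associative chain with Expr at the bottom. Each string factors uniquely by precedence.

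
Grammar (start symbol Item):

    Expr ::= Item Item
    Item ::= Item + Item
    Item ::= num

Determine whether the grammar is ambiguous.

Ambiguous

Witness: num + num + num

Derivation 1: Item ⇒ Item + Item ⇒ Item + Item + Item ⇒ num + Item + Item ⇒ num + num + Item ⇒ num + num + num
Derivation 2: Item ⇒ Item + Item ⇒ num + Item ⇒ num + Item + Item ⇒ num + num + Item ⇒ num + num + num

Two distinct leftmost derivations for the same string.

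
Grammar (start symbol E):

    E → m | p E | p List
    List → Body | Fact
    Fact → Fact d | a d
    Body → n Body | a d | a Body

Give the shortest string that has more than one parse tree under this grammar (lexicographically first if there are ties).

length 1: no string has ≥2 trees
length 2: no string has ≥2 trees
length 3: p a d has 2 parse trees

Two derivations of p a d:
  E ⇒ p List ⇒ p Body ⇒ p a d
  E ⇒ p List ⇒ p Fact ⇒ p a d

p a d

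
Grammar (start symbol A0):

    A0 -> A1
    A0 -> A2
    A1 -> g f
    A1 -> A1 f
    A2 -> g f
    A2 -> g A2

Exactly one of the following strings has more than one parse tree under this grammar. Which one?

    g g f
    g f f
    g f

g g f: 1 tree
g f f: 1 tree
g f: 2 trees

g f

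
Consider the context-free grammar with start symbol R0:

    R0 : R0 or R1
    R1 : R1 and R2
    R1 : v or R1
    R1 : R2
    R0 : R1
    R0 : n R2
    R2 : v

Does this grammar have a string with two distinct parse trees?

Witness: v or v

Derivation 1: R0 ⇒ R0 or R1 ⇒ R1 or R1 ⇒ R2 or R1 ⇒ v or R1 ⇒ v or R2 ⇒ v or v
Derivation 2: R0 ⇒ R1 ⇒ v or R1 ⇒ v or R2 ⇒ v or v

Two distinct leftmost derivations for the same string.

Ambiguous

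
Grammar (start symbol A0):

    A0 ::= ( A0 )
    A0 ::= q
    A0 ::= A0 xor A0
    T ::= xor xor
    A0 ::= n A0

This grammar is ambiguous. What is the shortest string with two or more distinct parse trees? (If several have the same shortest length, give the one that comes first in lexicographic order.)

length 1: no string has ≥2 trees
length 2: no string has ≥2 trees
length 3: no string has ≥2 trees
length 4: n q xor q has 2 parse trees

Two derivations of n q xor q:
  A0 ⇒ A0 xor A0 ⇒ n A0 xor A0 ⇒ n q xor A0 ⇒ n q xor q
  A0 ⇒ n A0 ⇒ n A0 xor A0 ⇒ n q xor A0 ⇒ n q xor q

n q xor q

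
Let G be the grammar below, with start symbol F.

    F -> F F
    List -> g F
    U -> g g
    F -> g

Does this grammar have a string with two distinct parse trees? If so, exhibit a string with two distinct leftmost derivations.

Ambiguous

Witness: g g g

Derivation 1: F ⇒ F F ⇒ F F F ⇒ g F F ⇒ g g F ⇒ g g g
Derivation 2: F ⇒ F F ⇒ g F ⇒ g F F ⇒ g g F ⇒ g g g

Two distinct leftmost derivations for the same string.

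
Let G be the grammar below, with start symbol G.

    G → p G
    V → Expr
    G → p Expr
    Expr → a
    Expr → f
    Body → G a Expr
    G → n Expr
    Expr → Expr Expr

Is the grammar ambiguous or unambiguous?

Ambiguous

Witness: n a a a

Derivation 1: G ⇒ n Expr ⇒ n Expr Expr ⇒ n a Expr ⇒ n a Expr Expr ⇒ n a a Expr ⇒ n a a a
Derivation 2: G ⇒ n Expr ⇒ n Expr Expr ⇒ n Expr Expr Expr ⇒ n a Expr Expr ⇒ n a a Expr ⇒ n a a a

Two distinct leftmost derivations for the same string.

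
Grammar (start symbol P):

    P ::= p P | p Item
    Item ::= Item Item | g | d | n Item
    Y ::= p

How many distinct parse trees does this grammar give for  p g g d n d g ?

19

Parse trees for p g g d n d g (showing first 6 of 19):
  [P p [Item [Item g] [Item [Item g] [Item [Item d] [Item [Item n [Item d]] [Item g]]]]]]
  [P p [Item [Item g] [Item [Item g] [Item [Item d] [Item n [Item [Item d] [Item g]]]]]]]
  [P p [Item [Item g] [Item [Item g] [Item [Item [Item d] [Item n [Item d]]] [Item g]]]]]
  [P p [Item [Item g] [Item [Item [Item g] [Item d]] [Item [Item n [Item d]] [Item g]]]]]
  [P p [Item [Item g] [Item [Item [Item g] [Item d]] [Item n [Item [Item d] [Item g]]]]]]
  [P p [Item [Item g] [Item [Item [Item g] [Item [Item d] [Item n [Item d]]]] [Item g]]]]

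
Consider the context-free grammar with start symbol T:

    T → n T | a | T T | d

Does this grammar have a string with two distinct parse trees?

Witness: a a a

Derivation 1: T ⇒ T T ⇒ a T ⇒ a T T ⇒ a a T ⇒ a a a
Derivation 2: T ⇒ T T ⇒ T T T ⇒ a T T ⇒ a a T ⇒ a a a

Two distinct leftmost derivations for the same string.

Ambiguous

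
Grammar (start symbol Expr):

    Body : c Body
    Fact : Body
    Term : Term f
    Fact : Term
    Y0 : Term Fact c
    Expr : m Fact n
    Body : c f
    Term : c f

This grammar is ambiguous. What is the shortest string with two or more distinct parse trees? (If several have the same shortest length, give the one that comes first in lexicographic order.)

m c f n

length 4: m c f n has 2 parse trees

Two derivations of m c f n:
  Expr ⇒ m Fact n ⇒ m Body n ⇒ m c f n
  Expr ⇒ m Fact n ⇒ m Term n ⇒ m c f n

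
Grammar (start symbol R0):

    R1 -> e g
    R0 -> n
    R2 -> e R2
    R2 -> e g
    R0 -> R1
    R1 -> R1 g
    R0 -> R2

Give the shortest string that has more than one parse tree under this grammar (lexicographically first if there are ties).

length 1: no string has ≥2 trees
length 2: e g has 2 parse trees

Two derivations of e g:
  R0 ⇒ R1 ⇒ e g
  R0 ⇒ R2 ⇒ e g

e g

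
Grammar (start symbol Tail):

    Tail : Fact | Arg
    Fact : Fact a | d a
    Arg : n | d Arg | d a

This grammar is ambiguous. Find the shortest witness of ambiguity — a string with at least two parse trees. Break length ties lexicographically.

length 1: no string has ≥2 trees
length 2: d a has 2 parse trees

Two derivations of d a:
  Tail ⇒ Fact ⇒ d a
  Tail ⇒ Arg ⇒ d a

d a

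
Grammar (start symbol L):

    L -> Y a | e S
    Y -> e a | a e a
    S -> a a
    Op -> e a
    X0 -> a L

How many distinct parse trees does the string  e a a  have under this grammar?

Parse trees for e a a:
  [L [Y e a] a]
  [L e [S a a]]

2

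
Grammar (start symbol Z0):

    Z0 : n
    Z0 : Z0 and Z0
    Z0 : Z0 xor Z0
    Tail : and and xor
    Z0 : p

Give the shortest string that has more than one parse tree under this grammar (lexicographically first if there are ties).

length 1: no string has ≥2 trees
length 3: no string has ≥2 trees
length 5: n and n and n has 2 parse trees

Two derivations of n and n and n:
  Z0 ⇒ Z0 and Z0 ⇒ n and Z0 ⇒ n and Z0 and Z0 ⇒ n and n and Z0 ⇒ n and n and n
  Z0 ⇒ Z0 and Z0 ⇒ Z0 and Z0 and Z0 ⇒ n and Z0 and Z0 ⇒ n and n and Z0 ⇒ n and n and n

n and n and n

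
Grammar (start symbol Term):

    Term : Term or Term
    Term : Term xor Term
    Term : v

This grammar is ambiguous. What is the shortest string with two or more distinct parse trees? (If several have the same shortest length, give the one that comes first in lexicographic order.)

v or v or v

length 1: no string has ≥2 trees
length 3: no string has ≥2 trees
length 5: v or v or v has 2 parse trees

Two derivations of v or v or v:
  Term ⇒ Term or Term ⇒ Term or Term or Term ⇒ v or Term or Term ⇒ v or v or Term ⇒ v or v or v
  Term ⇒ Term or Term ⇒ v or Term ⇒ v or Term or Term ⇒ v or v or Term ⇒ v or v or v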